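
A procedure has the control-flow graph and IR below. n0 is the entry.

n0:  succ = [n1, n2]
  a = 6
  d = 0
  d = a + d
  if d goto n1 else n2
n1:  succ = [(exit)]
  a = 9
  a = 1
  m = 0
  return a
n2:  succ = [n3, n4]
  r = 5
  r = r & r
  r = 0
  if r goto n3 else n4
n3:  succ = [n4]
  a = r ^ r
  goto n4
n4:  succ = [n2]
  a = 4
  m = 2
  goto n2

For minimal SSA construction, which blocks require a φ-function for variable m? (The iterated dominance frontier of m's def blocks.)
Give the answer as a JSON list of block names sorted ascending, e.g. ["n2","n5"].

Answer: ["n2"]

Derivation:
idom tree: n1←n0 n2←n0 n3←n2 n4←n2
Dom∩ at merges:
  n2: preds {n0,n4}: {n0} ∩ {n0,n2,n4} = {n0}; idom=n0
  n4: preds {n2,n3}: {n0,n2} ∩ {n0,n2,n3} = {n0,n2}; idom=n2

DF walk-up:
  join n2 pred n0: · stop@n0
  join n2 pred n4: n4→n2 stop@n0
  join n4 pred n2: · stop@n2
  join n4 pred n3: n3 stop@n2
  n0 → ∅
  n1 → ∅
  n2 → {n2}
  n3 → {n4}
  n4 → {n2}

φ for m: defs {n1,n4}
  DF⁺ = {n2}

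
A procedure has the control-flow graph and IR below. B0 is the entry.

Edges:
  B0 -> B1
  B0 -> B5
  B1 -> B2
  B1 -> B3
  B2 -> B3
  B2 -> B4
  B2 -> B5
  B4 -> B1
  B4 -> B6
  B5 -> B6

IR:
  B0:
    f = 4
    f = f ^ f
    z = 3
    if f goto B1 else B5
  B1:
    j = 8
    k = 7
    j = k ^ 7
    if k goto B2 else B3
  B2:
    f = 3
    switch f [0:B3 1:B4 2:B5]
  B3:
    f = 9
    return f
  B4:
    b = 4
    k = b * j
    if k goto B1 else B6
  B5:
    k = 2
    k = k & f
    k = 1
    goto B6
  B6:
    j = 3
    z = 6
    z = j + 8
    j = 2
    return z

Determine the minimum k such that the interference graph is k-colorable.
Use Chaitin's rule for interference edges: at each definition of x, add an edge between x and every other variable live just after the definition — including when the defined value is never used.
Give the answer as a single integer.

Answer: 3

Working:
Per-block:
  B0 def {f,z} use ∅
  B1 def {j,k} use ∅
  B2 def {f} use ∅
  B3 def {f} use ∅
  B4 def {b,k} use {j}
  B5 def {k} use {f}
  B6 def {j,z} use ∅

Liveness:
  B0: in=∅ out={f}
  B1: in=∅ out={j}
  B2: in={j} out={f,j}
  B3: in=∅ out=∅
  B4: in={j} out=∅
  B5: in={f} out=∅
  B6: in=∅ out=∅

Conflict graph:
  b↔{j}
  f↔{j,k,z}
  j↔{b,f,k,z}
  k↔{f,j}
  z↔{f,j}

Chromatic number:
  {f,j,k} pairwise interfere (3-clique) ⇒ χ ≥ 3
  3-colouring: r0={j}  r1={b,f}  r2={k,z}
  χ = 3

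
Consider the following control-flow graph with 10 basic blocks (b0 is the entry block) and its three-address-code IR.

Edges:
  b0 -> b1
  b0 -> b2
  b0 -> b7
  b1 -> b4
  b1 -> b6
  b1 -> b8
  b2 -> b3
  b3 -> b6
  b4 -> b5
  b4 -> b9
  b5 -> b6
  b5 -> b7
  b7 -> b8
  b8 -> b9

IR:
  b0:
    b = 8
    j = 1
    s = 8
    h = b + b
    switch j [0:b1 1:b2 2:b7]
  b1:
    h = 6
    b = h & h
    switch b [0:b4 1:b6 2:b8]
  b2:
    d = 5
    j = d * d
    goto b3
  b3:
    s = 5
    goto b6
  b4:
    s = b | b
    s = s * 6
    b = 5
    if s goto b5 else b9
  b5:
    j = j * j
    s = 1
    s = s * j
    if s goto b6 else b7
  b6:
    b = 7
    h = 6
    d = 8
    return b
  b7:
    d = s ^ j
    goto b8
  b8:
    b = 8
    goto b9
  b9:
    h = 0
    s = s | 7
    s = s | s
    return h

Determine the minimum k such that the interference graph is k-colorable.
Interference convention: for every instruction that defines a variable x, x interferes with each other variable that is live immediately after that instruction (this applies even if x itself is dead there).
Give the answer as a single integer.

Answer: 4

Analysis:
Per-block:
  b0: def={b,h,j,s} ue=∅
  b1: def={b,h} ue=∅
  b2: def={d,j} ue=∅
  b3: def={s} ue=∅
  b4: def={b,s} ue={b}
  b5: def={j,s} ue={j}
  b6: def={b,d,h} ue=∅
  b7: def={d} ue={j,s}
  b8: def={b} ue=∅
  b9: def={h,s} ue={s}

Live sets:
  b0: in=∅ out={j,s}
  b1: in={j,s} out={b,j,s}
  b2: in=∅ out=∅
  b3: in=∅ out=∅
  b4: in={b,j} out={j,s}
  b5: in={j} out={j,s}
  b6: in=∅ out=∅
  b7: in={j,s} out={s}
  b8: in={s} out={s}
  b9: in={s} out=∅

Conflict graph:
  b — {d,h,j,s}
  d — {b,s}
  h — {b,j,s}
  j — {b,h,s}
  s — {b,d,h,j}

Registers:
  lower bound: {b,h,j,s} mutually conflict ⇒ χ ≥ 4
  4-colouring: c0={b}  c1={s}  c2={d,h}  c3={j}
  χ = 4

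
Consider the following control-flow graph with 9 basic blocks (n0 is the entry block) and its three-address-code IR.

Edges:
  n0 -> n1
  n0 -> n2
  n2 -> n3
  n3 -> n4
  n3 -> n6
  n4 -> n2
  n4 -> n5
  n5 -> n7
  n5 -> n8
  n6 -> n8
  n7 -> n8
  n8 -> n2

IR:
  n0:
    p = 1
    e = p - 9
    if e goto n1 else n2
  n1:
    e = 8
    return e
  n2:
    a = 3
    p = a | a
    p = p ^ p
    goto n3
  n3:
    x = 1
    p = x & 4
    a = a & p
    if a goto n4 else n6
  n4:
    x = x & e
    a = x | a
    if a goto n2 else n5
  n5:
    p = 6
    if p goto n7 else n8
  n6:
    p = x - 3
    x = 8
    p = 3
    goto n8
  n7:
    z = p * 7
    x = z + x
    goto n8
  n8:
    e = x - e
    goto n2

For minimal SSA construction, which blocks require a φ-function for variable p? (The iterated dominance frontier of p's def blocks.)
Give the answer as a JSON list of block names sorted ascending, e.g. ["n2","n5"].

idom tree: n1←n0 n2←n0 n3←n2 n4←n3 n5←n4 n6←n3 n7←n5 n8←n3
Dom at joins:
  n2: preds {n0,n4,n8}: {n0} ∩ {n0,n2,n3,n4} ∩ {n0,n2,n3,n8} = {n0}; idom=n0
  n8: preds {n5,n6,n7}: {n0,n2,n3,n4,n5} ∩ {n0,n2,n3,n6} ∩ {n0,n2,n3,n4,n5,n7} = {n0,n2,n3}; idom=n3

DF derivation:
  join n2 pred n0: · stop@n0
  join n2 pred n4: n4→n3→n2 stop@n0
  join n2 pred n8: n8→n3→n2 stop@n0
  join n8 pred n5: n5→n4 stop@n3
  join n8 pred n6: n6 stop@n3
  join n8 pred n7: n7→n5→n4 stop@n3
  DF(n0)=∅
  DF(n1)=∅
  DF(n2)={n2}
  DF(n3)={n2}
  DF(n4)={n2,n8}
  DF(n5)={n8}
  DF(n6)={n8}
  DF(n7)={n8}
  DF(n8)={n2}

φ for p: defs {n0,n2,n3,n5,n6}
  DF⁺ = {n2,n8}

Answer: ["n2", "n8"]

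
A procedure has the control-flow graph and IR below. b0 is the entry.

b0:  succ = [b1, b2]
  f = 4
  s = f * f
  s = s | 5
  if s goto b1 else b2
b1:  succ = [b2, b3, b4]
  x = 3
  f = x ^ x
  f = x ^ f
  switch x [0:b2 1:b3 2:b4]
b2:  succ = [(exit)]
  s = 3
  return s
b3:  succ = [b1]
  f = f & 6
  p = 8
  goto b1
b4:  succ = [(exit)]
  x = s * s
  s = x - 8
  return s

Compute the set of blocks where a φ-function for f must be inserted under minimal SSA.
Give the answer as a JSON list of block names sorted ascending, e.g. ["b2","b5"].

Answer: ["b1", "b2"]

Derivation:
idom tree: b1←b0 b2←b0 b3←b1 b4←b1
Dom∩ at merges:
  b1: preds {b0,b3}: {b0} ∩ {b0,b1,b3} = {b0}; idom=b0
  b2: preds {b0,b1}: {b0} ∩ {b0,b1} = {b0}; idom=b0

DF walk-up:
  b1←b0: walk · to b0
  b1←b3: walk b3→b1 to b0
  b2←b0: walk · to b0
  b2←b1: walk b1 to b0
  DF(b0)=∅
  DF(b1)={b1,b2}
  DF(b2)=∅
  DF(b3)={b1}
  DF(b4)=∅

φ for f: defs {b0,b1,b3}
  DF⁺ = {b1,b2}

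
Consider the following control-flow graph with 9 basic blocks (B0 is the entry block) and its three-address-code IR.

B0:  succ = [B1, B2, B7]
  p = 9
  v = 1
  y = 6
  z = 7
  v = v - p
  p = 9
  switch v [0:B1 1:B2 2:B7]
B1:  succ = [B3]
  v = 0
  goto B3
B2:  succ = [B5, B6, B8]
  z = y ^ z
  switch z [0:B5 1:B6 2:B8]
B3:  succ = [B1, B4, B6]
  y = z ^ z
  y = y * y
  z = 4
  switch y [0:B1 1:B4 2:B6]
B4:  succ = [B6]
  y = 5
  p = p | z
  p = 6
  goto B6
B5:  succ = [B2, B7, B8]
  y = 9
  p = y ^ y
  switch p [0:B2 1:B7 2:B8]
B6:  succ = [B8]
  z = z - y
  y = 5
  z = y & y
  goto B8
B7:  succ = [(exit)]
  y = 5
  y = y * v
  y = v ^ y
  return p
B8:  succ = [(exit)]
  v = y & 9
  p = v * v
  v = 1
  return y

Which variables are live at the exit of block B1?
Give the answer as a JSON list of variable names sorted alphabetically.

Per-block:
  B0 def {p,v,y,z} use ∅
  B1 def {v} use ∅
  B2 def {z} use {y,z}
  B3 def {y,z} use {z}
  B4 def {p,y} use {p,z}
  B5 def {p,y} use ∅
  B6 def {y,z} use {y,z}
  B7 def {y} use {p,v}
  B8 def {p,v} use {y}

Backward fixpoint:
  B0 li=∅ lo={p,v,y,z}
  B1 li={p,z} lo={p,z}
  B2 li={v,y,z} lo={v,y,z}
  B3 li={p,z} lo={p,y,z}
  B4 li={p,z} lo={y,z}
  B5 li={v,z} lo={p,v,y,z}
  B6 li={y,z} lo={y}
  B7 li={p,v} lo=∅
  B8 li={y} lo=∅

live-out(B1) = ["p", "z"]

Answer: ["p", "z"]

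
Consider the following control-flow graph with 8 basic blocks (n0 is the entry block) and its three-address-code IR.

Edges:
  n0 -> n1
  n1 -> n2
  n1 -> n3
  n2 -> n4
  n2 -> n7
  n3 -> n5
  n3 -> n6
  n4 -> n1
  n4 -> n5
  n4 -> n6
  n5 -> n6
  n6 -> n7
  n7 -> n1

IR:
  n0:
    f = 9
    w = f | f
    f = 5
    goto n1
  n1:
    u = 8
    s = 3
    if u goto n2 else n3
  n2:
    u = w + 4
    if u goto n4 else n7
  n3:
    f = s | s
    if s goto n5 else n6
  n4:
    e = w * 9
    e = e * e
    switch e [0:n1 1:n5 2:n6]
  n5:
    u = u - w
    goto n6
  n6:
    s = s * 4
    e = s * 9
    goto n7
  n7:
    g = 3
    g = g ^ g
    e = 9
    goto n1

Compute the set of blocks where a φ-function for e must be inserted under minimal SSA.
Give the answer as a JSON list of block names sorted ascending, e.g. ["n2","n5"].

idom tree: n1←n0 n2←n1 n3←n1 n4←n2 n5←n1 n6←n1 n7←n1
Dom∩ at merges:
  n1: preds {n0,n4,n7}: {n0} ∩ {n0,n1,n2,n4} ∩ {n0,n1,n7} = {n0}; idom=n0
  n5: preds {n3,n4}: {n0,n1,n3} ∩ {n0,n1,n2,n4} = {n0,n1}; idom=n1
  n6: preds {n3,n4,n5}: {n0,n1,n3} ∩ {n0,n1,n2,n4} ∩ {n0,n1,n5} = {n0,n1}; idom=n1
  n7: preds {n2,n6}: {n0,n1,n2} ∩ {n0,n1,n6} = {n0,n1}; idom=n1

DF derivation:
  join n1 pred n0: · stop@n0
  join n1 pred n4: n4→n2→n1 stop@n0
  join n1 pred n7: n7→n1 stop@n0
  join n5 pred n3: n3 stop@n1
  join n5 pred n4: n4→n2 stop@n1
  join n6 pred n3: n3 stop@n1
  join n6 pred n4: n4→n2 stop@n1
  join n6 pred n5: n5 stop@n1
  join n7 pred n2: n2 stop@n1
  join n7 pred n6: n6 stop@n1
  n0 → ∅
  n1 → {n1}
  n2 → {n1,n5,n6,n7}
  n3 → {n5,n6}
  n4 → {n1,n5,n6}
  n5 → {n6}
  n6 → {n7}
  n7 → {n1}

φ for e: defs {n4,n6,n7}
  DF⁺ = {n1,n5,n6,n7}

Answer: ["n1", "n5", "n6", "n7"]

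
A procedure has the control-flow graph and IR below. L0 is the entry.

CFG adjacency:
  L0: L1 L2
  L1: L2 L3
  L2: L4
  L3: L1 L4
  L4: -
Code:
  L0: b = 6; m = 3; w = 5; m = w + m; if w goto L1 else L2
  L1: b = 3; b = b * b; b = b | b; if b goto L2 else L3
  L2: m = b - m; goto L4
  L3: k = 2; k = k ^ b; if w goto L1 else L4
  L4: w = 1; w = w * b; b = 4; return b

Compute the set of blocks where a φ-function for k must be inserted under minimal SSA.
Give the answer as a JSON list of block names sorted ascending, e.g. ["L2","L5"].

idom tree: L1←L0 L2←L0 L3←L1 L4←L0
Dom∩ at merges:
  L1: preds {L0,L3}: {L0} ∩ {L0,L1,L3} = {L0}; idom=L0
  L2: preds {L0,L1}: {L0} ∩ {L0,L1} = {L0}; idom=L0
  L4: preds {L2,L3}: {L0,L2} ∩ {L0,L1,L3} = {L0}; idom=L0

DF walk-up:
  join L1 pred L0: · stop@L0
  join L1 pred L3: L3→L1 stop@L0
  join L2 pred L0: · stop@L0
  join L2 pred L1: L1 stop@L0
  join L4 pred L2: L2 stop@L0
  join L4 pred L3: L3→L1 stop@L0
  DF(L0)=∅
  DF(L1)={L1,L2,L4}
  DF(L2)={L4}
  DF(L3)={L1,L4}
  DF(L4)=∅

φ for k: defs {L3}
  DF⁺ = {L1,L2,L4}

Answer: ["L1", "L2", "L4"]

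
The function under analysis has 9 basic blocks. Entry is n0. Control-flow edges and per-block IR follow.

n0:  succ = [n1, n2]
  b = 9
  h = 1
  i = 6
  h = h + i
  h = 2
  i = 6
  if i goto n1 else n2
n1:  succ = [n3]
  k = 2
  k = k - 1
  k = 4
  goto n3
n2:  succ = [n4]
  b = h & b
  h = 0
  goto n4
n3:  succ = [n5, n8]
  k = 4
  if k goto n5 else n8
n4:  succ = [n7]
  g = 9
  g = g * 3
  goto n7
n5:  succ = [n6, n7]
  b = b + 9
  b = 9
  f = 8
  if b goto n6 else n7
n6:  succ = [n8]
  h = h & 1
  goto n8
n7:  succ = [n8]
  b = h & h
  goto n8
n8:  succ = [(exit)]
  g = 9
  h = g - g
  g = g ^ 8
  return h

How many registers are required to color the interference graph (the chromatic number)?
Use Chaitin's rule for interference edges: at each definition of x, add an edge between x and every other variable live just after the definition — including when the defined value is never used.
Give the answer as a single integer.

def/use:
  n0: {b,h,i} / ∅
  n1: {k} / ∅
  n2: {b,h} / {b,h}
  n3: {k} / ∅
  n4: {g} / ∅
  n5: {b,f} / {b}
  n6: {h} / {h}
  n7: {b} / {h}
  n8: {g,h} / ∅

Backward fixpoint:
  n0: in=∅ out={b,h}
  n1: in={b,h} out={b,h}
  n2: in={b,h} out={h}
  n3: in={b,h} out={b,h}
  n4: in={h} out={h}
  n5: in={b,h} out={h}
  n6: in={h} out=∅
  n7: in={h} out=∅
  n8: in=∅ out=∅

Conflict graph:
  b — {f,h,i,k}
  f — {b,h}
  g — {h}
  h — {b,f,g,i,k}
  i — {b,h}
  k — {b,h}

Registers:
  lower bound: {b,f,h} mutually conflict ⇒ χ ≥ 3
  assign b→c1 f→c2 g→c1 h→c0 i→c2 k→c2 — no edge inside a register ⇒ χ ≤ 3
  χ = 3

Answer: 3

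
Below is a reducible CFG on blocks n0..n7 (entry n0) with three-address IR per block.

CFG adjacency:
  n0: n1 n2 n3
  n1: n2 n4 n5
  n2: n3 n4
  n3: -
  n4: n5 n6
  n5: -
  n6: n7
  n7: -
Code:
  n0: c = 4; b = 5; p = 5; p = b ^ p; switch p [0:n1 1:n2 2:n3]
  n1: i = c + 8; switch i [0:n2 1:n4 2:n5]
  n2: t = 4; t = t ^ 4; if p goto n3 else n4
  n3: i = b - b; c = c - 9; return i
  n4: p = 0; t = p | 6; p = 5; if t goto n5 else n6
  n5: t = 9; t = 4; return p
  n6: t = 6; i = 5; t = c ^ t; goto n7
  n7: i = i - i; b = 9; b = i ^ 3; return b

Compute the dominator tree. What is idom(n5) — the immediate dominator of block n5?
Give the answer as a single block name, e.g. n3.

Answer: n0

Analysis:
idom tree: n1←n0 n2←n0 n3←n0 n4←n0 n5←n0 n6←n4 n7←n6
Dom at joins:
  n2: preds {n0,n1}: {n0} ∩ {n0,n1} = {n0}; idom=n0
  n3: preds {n0,n2}: {n0} ∩ {n0,n2} = {n0}; idom=n0
  n4: preds {n1,n2}: {n0,n1} ∩ {n0,n2} = {n0}; idom=n0
  n5: preds {n1,n4}: {n0,n1} ∩ {n0,n4} = {n0}; idom=n0

idom(n5) = n0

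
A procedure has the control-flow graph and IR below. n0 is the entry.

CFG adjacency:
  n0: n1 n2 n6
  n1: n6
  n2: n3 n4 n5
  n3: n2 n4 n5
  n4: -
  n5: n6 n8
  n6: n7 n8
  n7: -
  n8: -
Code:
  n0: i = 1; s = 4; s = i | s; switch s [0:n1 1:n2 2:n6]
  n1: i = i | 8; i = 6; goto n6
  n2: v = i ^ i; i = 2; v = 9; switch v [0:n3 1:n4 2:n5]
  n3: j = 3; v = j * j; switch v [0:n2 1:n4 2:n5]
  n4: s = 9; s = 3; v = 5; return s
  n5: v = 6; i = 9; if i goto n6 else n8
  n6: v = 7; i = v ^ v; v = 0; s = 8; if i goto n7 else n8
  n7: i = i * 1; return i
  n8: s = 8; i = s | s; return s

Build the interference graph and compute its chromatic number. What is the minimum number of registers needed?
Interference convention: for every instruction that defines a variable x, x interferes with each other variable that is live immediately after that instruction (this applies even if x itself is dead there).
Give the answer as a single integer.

Answer: 3

Derivation:
def/use:
  n0: {i,s} / ∅
  n1: {i} / {i}
  n2: {i,v} / {i}
  n3: {j,v} / ∅
  n4: {s,v} / ∅
  n5: {i,v} / ∅
  n6: {i,s,v} / ∅
  n7: {i} / {i}
  n8: {i,s} / ∅

Live sets:
  n0: in=∅ out={i}
  n1: in={i} out=∅
  n2: in={i} out={i}
  n3: in={i} out={i}
  n4: in=∅ out=∅
  n5: in=∅ out=∅
  n6: in=∅ out={i}
  n7: in={i} out=∅
  n8: in=∅ out=∅

Conflict graph:
  i — {j,s,v}
  j — {i}
  s — {i,v}
  v — {i,s}

Registers:
  lower bound: {i,s,v} mutually conflict ⇒ χ ≥ 3
  3-colouring: c0={i}  c1={j,s}  c2={v}
  χ = 3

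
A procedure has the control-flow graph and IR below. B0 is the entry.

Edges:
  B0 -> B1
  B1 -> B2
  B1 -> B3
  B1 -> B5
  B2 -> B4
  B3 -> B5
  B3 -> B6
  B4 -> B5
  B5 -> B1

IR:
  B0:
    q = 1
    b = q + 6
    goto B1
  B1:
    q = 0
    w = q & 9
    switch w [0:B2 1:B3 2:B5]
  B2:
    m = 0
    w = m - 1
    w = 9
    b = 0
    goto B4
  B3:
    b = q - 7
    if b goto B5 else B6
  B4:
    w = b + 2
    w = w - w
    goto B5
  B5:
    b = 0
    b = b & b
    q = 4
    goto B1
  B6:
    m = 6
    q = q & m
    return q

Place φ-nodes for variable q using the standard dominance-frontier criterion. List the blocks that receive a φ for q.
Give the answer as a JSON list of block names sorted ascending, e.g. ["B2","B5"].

idom tree: B1←B0 B2←B1 B3←B1 B4←B2 B5←B1 B6←B3
Join-block Dom:
  B1: preds {B0,B5}: {B0} ∩ {B0,B1,B5} = {B0}; idom=B0
  B5: preds {B1,B3,B4}: {B0,B1} ∩ {B0,B1,B3} ∩ {B0,B1,B2,B4} = {B0,B1}; idom=B1

Frontier:
  B1←B0: walk · to B0
  B1←B5: walk B5→B1 to B0
  B5←B1: walk · to B1
  B5←B3: walk B3 to B1
  B5←B4: walk B4→B2 to B1
  B0: DF=∅
  B1: DF={B1}
  B2: DF={B5}
  B3: DF={B5}
  B4: DF={B5}
  B5: DF={B1}
  B6: DF=∅

φ for q: defs {B0,B1,B5,B6}
  DF⁺ = {B1}

Answer: ["B1"]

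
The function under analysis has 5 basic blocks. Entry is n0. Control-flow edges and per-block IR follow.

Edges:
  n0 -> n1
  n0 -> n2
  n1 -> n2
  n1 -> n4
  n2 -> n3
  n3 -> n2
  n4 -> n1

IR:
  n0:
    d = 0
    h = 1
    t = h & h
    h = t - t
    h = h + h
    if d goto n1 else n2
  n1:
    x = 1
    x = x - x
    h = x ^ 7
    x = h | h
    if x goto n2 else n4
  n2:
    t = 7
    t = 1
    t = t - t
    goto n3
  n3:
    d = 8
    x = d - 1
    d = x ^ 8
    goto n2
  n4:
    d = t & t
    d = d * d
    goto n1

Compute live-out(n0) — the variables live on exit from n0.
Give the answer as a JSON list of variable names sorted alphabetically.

def/use:
  n0: def={d,h,t} ue=∅
  n1: def={h,x} ue=∅
  n2: def={t} ue=∅
  n3: def={d,x} ue=∅
  n4: def={d} ue={t}

Live sets:
  n0: in=∅ out={t}
  n1: in={t} out={t}
  n2: in=∅ out=∅
  n3: in=∅ out=∅
  n4: in={t} out={t}

live-out(n0) = ["t"]

Answer: ["t"]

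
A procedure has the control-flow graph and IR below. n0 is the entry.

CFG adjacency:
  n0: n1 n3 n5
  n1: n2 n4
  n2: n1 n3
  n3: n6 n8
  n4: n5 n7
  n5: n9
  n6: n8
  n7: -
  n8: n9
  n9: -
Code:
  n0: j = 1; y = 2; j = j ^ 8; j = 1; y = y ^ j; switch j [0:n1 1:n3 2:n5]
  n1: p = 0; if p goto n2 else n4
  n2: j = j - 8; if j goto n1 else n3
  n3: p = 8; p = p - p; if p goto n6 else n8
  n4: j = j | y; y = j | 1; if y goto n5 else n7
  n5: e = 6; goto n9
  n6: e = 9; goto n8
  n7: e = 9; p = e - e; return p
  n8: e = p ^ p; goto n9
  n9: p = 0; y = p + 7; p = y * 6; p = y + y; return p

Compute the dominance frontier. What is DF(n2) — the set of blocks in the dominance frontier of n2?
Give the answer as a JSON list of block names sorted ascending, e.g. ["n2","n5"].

idom tree: n1←n0 n2←n1 n3←n0 n4←n1 n5←n0 n6←n3 n7←n4 n8←n3 n9←n0
Join-block Dom:
  n1: preds {n0,n2}: {n0} ∩ {n0,n1,n2} = {n0}; idom=n0
  n3: preds {n0,n2}: {n0} ∩ {n0,n1,n2} = {n0}; idom=n0
  n5: preds {n0,n4}: {n0} ∩ {n0,n1,n4} = {n0}; idom=n0
  n8: preds {n3,n6}: {n0,n3} ∩ {n0,n3,n6} = {n0,n3}; idom=n3
  n9: preds {n5,n8}: {n0,n5} ∩ {n0,n3,n8} = {n0}; idom=n0

DF walk-up:
  join n1 pred n0: · stop@n0
  join n1 pred n2: n2→n1 stop@n0
  join n3 pred n0: · stop@n0
  join n3 pred n2: n2→n1 stop@n0
  join n5 pred n0: · stop@n0
  join n5 pred n4: n4→n1 stop@n0
  join n8 pred n3: · stop@n3
  join n8 pred n6: n6 stop@n3
  join n9 pred n5: n5 stop@n0
  join n9 pred n8: n8→n3 stop@n0
  n0 → ∅
  n1 → {n1,n3,n5}
  n2 → {n1,n3}
  n3 → {n9}
  n4 → {n5}
  n5 → {n9}
  n6 → {n8}
  n7 → ∅
  n8 → {n9}
  n9 → ∅

DF(n2) = ["n1", "n3"]

Answer: ["n1", "n3"]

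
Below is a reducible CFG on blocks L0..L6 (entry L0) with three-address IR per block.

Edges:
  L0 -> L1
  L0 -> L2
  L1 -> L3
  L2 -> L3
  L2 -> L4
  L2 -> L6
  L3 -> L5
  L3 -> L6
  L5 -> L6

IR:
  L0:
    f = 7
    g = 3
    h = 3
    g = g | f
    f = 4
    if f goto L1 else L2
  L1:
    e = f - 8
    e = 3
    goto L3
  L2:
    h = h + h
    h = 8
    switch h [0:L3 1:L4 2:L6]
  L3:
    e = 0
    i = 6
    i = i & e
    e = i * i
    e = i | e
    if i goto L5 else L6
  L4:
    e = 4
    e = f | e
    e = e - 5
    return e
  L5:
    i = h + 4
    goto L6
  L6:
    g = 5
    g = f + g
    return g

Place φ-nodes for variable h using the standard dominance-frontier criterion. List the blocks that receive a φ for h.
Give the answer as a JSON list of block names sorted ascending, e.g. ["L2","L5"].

idom tree: L1←L0 L2←L0 L3←L0 L4←L2 L5←L3 L6←L0
Dom∩ at merges:
  L3: preds {L1,L2}: {L0,L1} ∩ {L0,L2} = {L0}; idom=L0
  L6: preds {L2,L3,L5}: {L0,L2} ∩ {L0,L3} ∩ {L0,L3,L5} = {L0}; idom=L0

DF walk-up:
  L3←L1: walk L1 to L0
  L3←L2: walk L2 to L0
  L6←L2: walk L2 to L0
  L6←L3: walk L3 to L0
  L6←L5: walk L5→L3 to L0
  L0: DF=∅
  L1: DF={L3}
  L2: DF={L3,L6}
  L3: DF={L6}
  L4: DF=∅
  L5: DF={L6}
  L6: DF=∅

φ for h: defs {L0,L2}
  DF⁺ = {L3,L6}

Answer: ["L3", "L6"]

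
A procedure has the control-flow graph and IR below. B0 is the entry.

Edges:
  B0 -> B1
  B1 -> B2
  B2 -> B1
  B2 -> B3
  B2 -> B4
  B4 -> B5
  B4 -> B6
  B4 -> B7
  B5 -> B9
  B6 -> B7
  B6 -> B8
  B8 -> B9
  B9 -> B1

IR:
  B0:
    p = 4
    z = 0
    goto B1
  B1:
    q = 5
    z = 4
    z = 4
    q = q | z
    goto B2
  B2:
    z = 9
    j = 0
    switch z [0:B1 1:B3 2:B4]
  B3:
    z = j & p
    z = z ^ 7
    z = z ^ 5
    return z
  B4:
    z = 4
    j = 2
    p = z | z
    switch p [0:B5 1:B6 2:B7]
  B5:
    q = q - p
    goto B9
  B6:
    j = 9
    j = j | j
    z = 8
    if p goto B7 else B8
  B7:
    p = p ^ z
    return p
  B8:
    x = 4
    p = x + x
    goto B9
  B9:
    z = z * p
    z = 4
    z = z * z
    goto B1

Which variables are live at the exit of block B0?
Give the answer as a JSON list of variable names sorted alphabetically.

Answer: ["p"]

Derivation:
def/use:
  B0: def={p,z} ue=∅
  B1: def={q,z} ue=∅
  B2: def={j,z} ue=∅
  B3: def={z} ue={j,p}
  B4: def={j,p,z} ue=∅
  B5: def={q} ue={p,q}
  B6: def={j,z} ue={p}
  B7: def={p} ue={p,z}
  B8: def={p,x} ue=∅
  B9: def={z} ue={p,z}

Liveness:
  B0 li=∅ lo={p}
  B1 li={p} lo={p,q}
  B2 li={p,q} lo={j,p,q}
  B3 li={j,p} lo=∅
  B4 li={q} lo={p,q,z}
  B5 li={p,q,z} lo={p,z}
  B6 li={p} lo={p,z}
  B7 li={p,z} lo=∅
  B8 li={z} lo={p,z}
  B9 li={p,z} lo={p}

live-out(B0) = ["p"]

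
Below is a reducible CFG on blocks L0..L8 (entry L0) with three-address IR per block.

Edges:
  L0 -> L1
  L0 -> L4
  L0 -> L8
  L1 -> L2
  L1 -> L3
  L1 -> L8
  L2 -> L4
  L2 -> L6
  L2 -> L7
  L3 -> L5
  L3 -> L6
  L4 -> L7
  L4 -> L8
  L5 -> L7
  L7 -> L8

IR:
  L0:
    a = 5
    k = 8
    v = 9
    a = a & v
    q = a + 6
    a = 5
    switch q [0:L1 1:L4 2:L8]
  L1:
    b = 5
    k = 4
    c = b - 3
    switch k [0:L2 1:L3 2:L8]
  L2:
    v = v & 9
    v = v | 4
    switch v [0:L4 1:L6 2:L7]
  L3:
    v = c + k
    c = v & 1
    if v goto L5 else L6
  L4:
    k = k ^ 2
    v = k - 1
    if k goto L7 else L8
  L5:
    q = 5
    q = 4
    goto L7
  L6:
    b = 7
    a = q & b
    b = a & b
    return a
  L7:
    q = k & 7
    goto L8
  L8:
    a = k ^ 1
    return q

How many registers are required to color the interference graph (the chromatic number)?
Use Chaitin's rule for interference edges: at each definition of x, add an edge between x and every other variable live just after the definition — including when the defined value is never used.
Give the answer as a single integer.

def/use:
  L0: def={a,k,q,v} ue=∅
  L1: def={b,c,k} ue=∅
  L2: def={v} ue={v}
  L3: def={c,v} ue={c,k}
  L4: def={k,v} ue={k}
  L5: def={q} ue=∅
  L6: def={a,b} ue={q}
  L7: def={q} ue={k}
  L8: def={a} ue={k,q}

Backward fixpoint:
  L0: in=∅ out={k,q,v}
  L1: in={q,v} out={c,k,q,v}
  L2: in={k,q,v} out={k,q}
  L3: in={c,k,q} out={k,q}
  L4: in={k,q} out={k,q}
  L5: in={k} out={k}
  L6: in={q} out=∅
  L7: in={k} out={k,q}
  L8: in={k,q} out=∅

Conflict graph:
  a: {b,k,q,v}
  b: {a,k,q,v}
  c: {k,q,v}
  k: {a,b,c,q,v}
  q: {a,b,c,k,v}
  v: {a,b,c,k,q}

Registers:
  lower bound: {a,b,k,q,v} mutually conflict ⇒ χ ≥ 5
  assign a→c3 b→c4 c→c3 k→c0 q→c1 v→c2 — no edge inside a register ⇒ χ ≤ 5
  χ = 5

Answer: 5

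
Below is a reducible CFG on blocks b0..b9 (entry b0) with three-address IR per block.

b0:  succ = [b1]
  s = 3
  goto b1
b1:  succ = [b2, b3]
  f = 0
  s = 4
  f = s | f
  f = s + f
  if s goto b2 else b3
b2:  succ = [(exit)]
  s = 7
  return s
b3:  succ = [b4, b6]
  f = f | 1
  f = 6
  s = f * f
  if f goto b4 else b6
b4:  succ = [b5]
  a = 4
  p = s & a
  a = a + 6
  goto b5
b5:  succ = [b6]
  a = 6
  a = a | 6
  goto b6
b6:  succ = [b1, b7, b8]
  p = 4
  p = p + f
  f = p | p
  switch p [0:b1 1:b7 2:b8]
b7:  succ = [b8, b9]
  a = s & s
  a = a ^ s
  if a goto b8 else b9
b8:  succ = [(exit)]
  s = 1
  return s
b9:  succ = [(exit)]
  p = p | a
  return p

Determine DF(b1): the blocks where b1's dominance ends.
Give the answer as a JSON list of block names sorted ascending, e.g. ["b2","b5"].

idom tree: b1←b0 b2←b1 b3←b1 b4←b3 b5←b4 b6←b3 b7←b6 b8←b6 b9←b7
Dom at joins:
  b1: preds {b0,b6}: {b0} ∩ {b0,b1,b3,b6} = {b0}; idom=b0
  b6: preds {b3,b5}: {b0,b1,b3} ∩ {b0,b1,b3,b4,b5} = {b0,b1,b3}; idom=b3
  b8: preds {b6,b7}: {b0,b1,b3,b6} ∩ {b0,b1,b3,b6,b7} = {b0,b1,b3,b6}; idom=b6

DF derivation:
  b1←b0: walk · to b0
  b1←b6: walk b6→b3→b1 to b0
  b6←b3: walk · to b3
  b6←b5: walk b5→b4 to b3
  b8←b6: walk · to b6
  b8←b7: walk b7 to b6
  b0 → ∅
  b1 → {b1}
  b2 → ∅
  b3 → {b1}
  b4 → {b6}
  b5 → {b6}
  b6 → {b1}
  b7 → {b8}
  b8 → ∅
  b9 → ∅

DF(b1) = ["b1"]

Answer: ["b1"]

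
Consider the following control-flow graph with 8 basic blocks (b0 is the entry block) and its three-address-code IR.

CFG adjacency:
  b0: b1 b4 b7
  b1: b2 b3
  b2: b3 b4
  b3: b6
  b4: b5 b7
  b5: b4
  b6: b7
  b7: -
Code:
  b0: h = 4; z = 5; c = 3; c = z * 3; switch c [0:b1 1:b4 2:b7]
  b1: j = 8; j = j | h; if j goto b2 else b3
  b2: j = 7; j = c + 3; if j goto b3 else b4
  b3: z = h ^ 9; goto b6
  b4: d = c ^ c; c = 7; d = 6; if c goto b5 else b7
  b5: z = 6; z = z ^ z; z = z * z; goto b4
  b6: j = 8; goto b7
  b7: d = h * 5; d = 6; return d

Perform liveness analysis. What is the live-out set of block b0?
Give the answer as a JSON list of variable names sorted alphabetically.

Block summaries:
  b0: def={c,h,z} ue=∅
  b1: def={j} ue={h}
  b2: def={j} ue={c}
  b3: def={z} ue={h}
  b4: def={c,d} ue={c}
  b5: def={z} ue=∅
  b6: def={j} ue=∅
  b7: def={d} ue={h}

Backward fixpoint:
  live b0: ∅→{c,h}
  live b1: {c,h}→{c,h}
  live b2: {c,h}→{c,h}
  live b3: {h}→{h}
  live b4: {c,h}→{c,h}
  live b5: {c,h}→{c,h}
  live b6: {h}→{h}
  live b7: {h}→∅

live-out(b0) = ["c", "h"]

Answer: ["c", "h"]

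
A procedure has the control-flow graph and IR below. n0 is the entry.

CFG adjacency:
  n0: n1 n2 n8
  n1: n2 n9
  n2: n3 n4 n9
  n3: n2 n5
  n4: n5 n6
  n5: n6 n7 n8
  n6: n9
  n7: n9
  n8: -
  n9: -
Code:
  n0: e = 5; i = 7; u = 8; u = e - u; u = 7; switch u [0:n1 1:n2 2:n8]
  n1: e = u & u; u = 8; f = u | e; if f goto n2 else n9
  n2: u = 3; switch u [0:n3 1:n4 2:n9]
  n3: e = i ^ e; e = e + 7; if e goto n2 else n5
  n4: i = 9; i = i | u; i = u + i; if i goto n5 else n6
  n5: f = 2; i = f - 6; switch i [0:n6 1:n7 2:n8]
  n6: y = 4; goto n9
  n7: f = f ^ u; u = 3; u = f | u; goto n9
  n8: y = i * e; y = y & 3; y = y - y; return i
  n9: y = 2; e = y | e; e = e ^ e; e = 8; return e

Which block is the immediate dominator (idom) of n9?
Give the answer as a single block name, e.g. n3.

Answer: n0

Working:
idom tree: n1←n0 n2←n0 n3←n2 n4←n2 n5←n2 n6←n2 n7←n5 n8←n0 n9←n0
Dom∩ at merges:
  n2: preds {n0,n1,n3}: {n0} ∩ {n0,n1} ∩ {n0,n2,n3} = {n0}; idom=n0
  n5: preds {n3,n4}: {n0,n2,n3} ∩ {n0,n2,n4} = {n0,n2}; idom=n2
  n6: preds {n4,n5}: {n0,n2,n4} ∩ {n0,n2,n5} = {n0,n2}; idom=n2
  n8: preds {n0,n5}: {n0} ∩ {n0,n2,n5} = {n0}; idom=n0
  n9: preds {n1,n2,n6,n7}: {n0,n1} ∩ {n0,n2} ∩ {n0,n2,n6} ∩ {n0,n2,n5,n7} = {n0}; idom=n0

idom(n9) = n0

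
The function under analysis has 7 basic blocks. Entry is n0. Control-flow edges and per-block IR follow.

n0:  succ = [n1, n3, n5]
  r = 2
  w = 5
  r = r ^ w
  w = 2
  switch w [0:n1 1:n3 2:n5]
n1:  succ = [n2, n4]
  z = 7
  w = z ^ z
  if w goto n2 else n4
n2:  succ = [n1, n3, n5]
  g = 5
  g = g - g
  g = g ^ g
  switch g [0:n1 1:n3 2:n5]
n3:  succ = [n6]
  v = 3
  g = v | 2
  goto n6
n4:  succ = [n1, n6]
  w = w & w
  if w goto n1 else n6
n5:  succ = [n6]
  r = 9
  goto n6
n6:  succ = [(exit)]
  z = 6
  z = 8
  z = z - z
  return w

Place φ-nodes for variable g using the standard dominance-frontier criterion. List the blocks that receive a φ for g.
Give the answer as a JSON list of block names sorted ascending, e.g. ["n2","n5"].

idom tree: n1←n0 n2←n1 n3←n0 n4←n1 n5←n0 n6←n0
Dom∩ at merges:
  n1: preds {n0,n2,n4}: {n0} ∩ {n0,n1,n2} ∩ {n0,n1,n4} = {n0}; idom=n0
  n3: preds {n0,n2}: {n0} ∩ {n0,n1,n2} = {n0}; idom=n0
  n5: preds {n0,n2}: {n0} ∩ {n0,n1,n2} = {n0}; idom=n0
  n6: preds {n3,n4,n5}: {n0,n3} ∩ {n0,n1,n4} ∩ {n0,n5} = {n0}; idom=n0

DF walk-up:
  join n1 pred n0: · stop@n0
  join n1 pred n2: n2→n1 stop@n0
  join n1 pred n4: n4→n1 stop@n0
  join n3 pred n0: · stop@n0
  join n3 pred n2: n2→n1 stop@n0
  join n5 pred n0: · stop@n0
  join n5 pred n2: n2→n1 stop@n0
  join n6 pred n3: n3 stop@n0
  join n6 pred n4: n4→n1 stop@n0
  join n6 pred n5: n5 stop@n0
  n0: DF=∅
  n1: DF={n1,n3,n5,n6}
  n2: DF={n1,n3,n5}
  n3: DF={n6}
  n4: DF={n1,n6}
  n5: DF={n6}
  n6: DF=∅

φ for g: defs {n2,n3}
  DF⁺ = {n1,n3,n5,n6}

Answer: ["n1", "n3", "n5", "n6"]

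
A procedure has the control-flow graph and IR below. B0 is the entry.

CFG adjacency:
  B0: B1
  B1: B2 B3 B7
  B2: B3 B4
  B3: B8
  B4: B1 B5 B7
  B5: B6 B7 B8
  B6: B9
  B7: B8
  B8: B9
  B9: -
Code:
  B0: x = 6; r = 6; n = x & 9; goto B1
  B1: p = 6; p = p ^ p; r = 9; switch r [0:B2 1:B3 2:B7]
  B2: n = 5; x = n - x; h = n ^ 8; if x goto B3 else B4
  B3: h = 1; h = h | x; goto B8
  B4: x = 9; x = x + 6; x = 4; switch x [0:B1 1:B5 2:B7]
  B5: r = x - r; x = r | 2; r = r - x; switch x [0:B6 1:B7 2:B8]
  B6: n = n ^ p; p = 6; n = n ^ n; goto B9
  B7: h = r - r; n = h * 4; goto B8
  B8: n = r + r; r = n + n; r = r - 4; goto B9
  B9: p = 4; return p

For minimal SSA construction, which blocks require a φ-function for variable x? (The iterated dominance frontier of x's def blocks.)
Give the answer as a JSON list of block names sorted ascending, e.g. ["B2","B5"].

idom tree: B1←B0 B2←B1 B3←B1 B4←B2 B5←B4 B6←B5 B7←B1 B8←B1 B9←B1
Dom at joins:
  B1: preds {B0,B4}: {B0} ∩ {B0,B1,B2,B4} = {B0}; idom=B0
  B3: preds {B1,B2}: {B0,B1} ∩ {B0,B1,B2} = {B0,B1}; idom=B1
  B7: preds {B1,B4,B5}: {B0,B1} ∩ {B0,B1,B2,B4} ∩ {B0,B1,B2,B4,B5} = {B0,B1}; idom=B1
  B8: preds {B3,B5,B7}: {B0,B1,B3} ∩ {B0,B1,B2,B4,B5} ∩ {B0,B1,B7} = {B0,B1}; idom=B1
  B9: preds {B6,B8}: {B0,B1,B2,B4,B5,B6} ∩ {B0,B1,B8} = {B0,B1}; idom=B1

DF walk-up:
  join B1 pred B0: · stop@B0
  join B1 pred B4: B4→B2→B1 stop@B0
  join B3 pred B1: · stop@B1
  join B3 pred B2: B2 stop@B1
  join B7 pred B1: · stop@B1
  join B7 pred B4: B4→B2 stop@B1
  join B7 pred B5: B5→B4→B2 stop@B1
  join B8 pred B3: B3 stop@B1
  join B8 pred B5: B5→B4→B2 stop@B1
  join B8 pred B7: B7 stop@B1
  join B9 pred B6: B6→B5→B4→B2 stop@B1
  join B9 pred B8: B8 stop@B1
  B0 → ∅
  B1 → {B1}
  B2 → {B1,B3,B7,B8,B9}
  B3 → {B8}
  B4 → {B1,B7,B8,B9}
  B5 → {B7,B8,B9}
  B6 → {B9}
  B7 → {B8}
  B8 → {B9}
  B9 → ∅

φ for x: defs {B0,B2,B4,B5}
  DF⁺ = {B1,B3,B7,B8,B9}

Answer: ["B1", "B3", "B7", "B8", "B9"]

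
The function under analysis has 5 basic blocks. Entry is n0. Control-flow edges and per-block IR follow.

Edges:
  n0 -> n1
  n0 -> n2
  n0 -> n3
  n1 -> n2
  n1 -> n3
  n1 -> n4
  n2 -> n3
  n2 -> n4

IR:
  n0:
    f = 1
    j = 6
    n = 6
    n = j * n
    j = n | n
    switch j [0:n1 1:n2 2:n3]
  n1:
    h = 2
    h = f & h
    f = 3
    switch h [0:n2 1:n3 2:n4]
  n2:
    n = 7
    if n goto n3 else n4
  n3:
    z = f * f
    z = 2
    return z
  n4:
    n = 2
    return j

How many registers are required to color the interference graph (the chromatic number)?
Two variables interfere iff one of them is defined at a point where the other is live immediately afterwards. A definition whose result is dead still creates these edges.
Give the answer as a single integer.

Answer: 3

Working:
Block summaries:
  n0 def {f,j,n} use ∅
  n1 def {f,h} use {f}
  n2 def {n} use ∅
  n3 def {z} use {f}
  n4 def {n} use {j}

Liveness:
  live n0: ∅→{f,j}
  live n1: {f,j}→{f,j}
  live n2: {f,j}→{f,j}
  live n3: {f}→∅
  live n4: {j}→∅

Interference:
  f — {h,j,n}
  h — {f,j}
  j — {f,h,n}
  n — {f,j}
  z — ∅

Colouring:
  clique {f,h,j} ⇒ need ≥ 3
  assign f→r0 h→r2 j→r1 n→r2 z→r0 — no edge inside a register ⇒ χ ≤ 3
  χ = 3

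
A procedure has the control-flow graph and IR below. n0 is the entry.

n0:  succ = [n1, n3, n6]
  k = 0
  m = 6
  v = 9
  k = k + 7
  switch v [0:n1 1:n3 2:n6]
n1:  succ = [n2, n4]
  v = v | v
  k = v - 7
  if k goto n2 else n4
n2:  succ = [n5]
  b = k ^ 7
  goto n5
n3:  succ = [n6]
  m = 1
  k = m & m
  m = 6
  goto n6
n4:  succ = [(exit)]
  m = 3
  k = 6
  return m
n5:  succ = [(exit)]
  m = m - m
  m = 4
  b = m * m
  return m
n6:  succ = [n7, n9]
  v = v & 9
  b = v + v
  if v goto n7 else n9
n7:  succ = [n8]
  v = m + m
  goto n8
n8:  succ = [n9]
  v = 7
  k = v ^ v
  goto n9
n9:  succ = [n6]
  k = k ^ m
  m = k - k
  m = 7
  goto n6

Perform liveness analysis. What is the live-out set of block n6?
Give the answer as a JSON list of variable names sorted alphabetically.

Per-block:
  n0: def={k,m,v} ue=∅
  n1: def={k,v} ue={v}
  n2: def={b} ue={k}
  n3: def={k,m} ue=∅
  n4: def={k,m} ue=∅
  n5: def={b,m} ue={m}
  n6: def={b,v} ue={v}
  n7: def={v} ue={m}
  n8: def={k,v} ue=∅
  n9: def={k,m} ue={k,m}

Live sets:
  n0: in=∅ out={k,m,v}
  n1: in={m,v} out={k,m}
  n2: in={k,m} out={m}
  n3: in={v} out={k,m,v}
  n4: in=∅ out=∅
  n5: in={m} out=∅
  n6: in={k,m,v} out={k,m,v}
  n7: in={m} out={m}
  n8: in={m} out={k,m,v}
  n9: in={k,m,v} out={k,m,v}

live-out(n6) = ["k", "m", "v"]

Answer: ["k", "m", "v"]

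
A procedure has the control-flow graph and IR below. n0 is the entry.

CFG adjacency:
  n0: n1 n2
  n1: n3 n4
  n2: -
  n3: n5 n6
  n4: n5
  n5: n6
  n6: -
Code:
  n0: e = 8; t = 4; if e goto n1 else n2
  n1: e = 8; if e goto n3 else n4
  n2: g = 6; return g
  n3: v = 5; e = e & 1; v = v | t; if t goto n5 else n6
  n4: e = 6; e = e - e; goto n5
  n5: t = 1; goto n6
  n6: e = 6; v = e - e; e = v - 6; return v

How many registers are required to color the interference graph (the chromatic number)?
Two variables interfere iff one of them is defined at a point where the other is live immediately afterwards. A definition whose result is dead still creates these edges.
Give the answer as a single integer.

Block summaries:
  n0 def {e,t} use ∅
  n1 def {e} use ∅
  n2 def {g} use ∅
  n3 def {e,v} use {e,t}
  n4 def {e} use ∅
  n5 def {t} use ∅
  n6 def {e,v} use ∅

Live sets:
  live n0: ∅→{t}
  live n1: {t}→{e,t}
  live n2: ∅→∅
  live n3: {e,t}→∅
  live n4: ∅→∅
  live n5: ∅→∅
  live n6: ∅→∅

Conflict graph:
  e — {t,v}
  g — ∅
  t — {e,v}
  v — {e,t}

Colouring:
  clique {e,t,v} ⇒ need ≥ 3
  3-colouring: r0={e,g}  r1={t}  r2={v}
  χ = 3

Answer: 3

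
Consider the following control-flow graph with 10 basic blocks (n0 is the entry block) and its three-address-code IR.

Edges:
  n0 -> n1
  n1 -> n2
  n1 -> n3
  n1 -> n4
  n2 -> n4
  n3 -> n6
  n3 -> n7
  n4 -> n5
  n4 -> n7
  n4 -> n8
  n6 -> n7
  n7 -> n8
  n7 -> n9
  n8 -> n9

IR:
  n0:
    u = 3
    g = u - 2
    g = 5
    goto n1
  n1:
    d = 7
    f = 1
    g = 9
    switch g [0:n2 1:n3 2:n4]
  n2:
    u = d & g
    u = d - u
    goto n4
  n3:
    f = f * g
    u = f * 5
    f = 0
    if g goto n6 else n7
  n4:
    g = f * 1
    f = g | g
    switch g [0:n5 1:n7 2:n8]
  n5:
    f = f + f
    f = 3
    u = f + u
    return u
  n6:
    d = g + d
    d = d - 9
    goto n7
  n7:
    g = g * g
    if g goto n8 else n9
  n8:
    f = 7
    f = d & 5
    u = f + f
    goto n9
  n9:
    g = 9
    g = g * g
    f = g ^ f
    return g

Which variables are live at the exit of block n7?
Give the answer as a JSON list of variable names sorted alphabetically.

Answer: ["d", "f"]

Working:
Per-block:
  n0: {g,u} / ∅
  n1: {d,f,g} / ∅
  n2: {u} / {d,g}
  n3: {f,u} / {f,g}
  n4: {f,g} / {f}
  n5: {f,u} / {f,u}
  n6: {d} / {d,g}
  n7: {g} / {g}
  n8: {f,u} / {d}
  n9: {f,g} / {f}

Liveness:
  live n0: ∅→{u}
  live n1: {u}→{d,f,g,u}
  live n2: {d,f,g}→{d,f,u}
  live n3: {d,f,g}→{d,f,g}
  live n4: {d,f,u}→{d,f,g,u}
  live n5: {f,u}→∅
  live n6: {d,f,g}→{d,f,g}
  live n7: {d,f,g}→{d,f}
  live n8: {d}→{f}
  live n9: {f}→∅

live-out(n7) = ["d", "f"]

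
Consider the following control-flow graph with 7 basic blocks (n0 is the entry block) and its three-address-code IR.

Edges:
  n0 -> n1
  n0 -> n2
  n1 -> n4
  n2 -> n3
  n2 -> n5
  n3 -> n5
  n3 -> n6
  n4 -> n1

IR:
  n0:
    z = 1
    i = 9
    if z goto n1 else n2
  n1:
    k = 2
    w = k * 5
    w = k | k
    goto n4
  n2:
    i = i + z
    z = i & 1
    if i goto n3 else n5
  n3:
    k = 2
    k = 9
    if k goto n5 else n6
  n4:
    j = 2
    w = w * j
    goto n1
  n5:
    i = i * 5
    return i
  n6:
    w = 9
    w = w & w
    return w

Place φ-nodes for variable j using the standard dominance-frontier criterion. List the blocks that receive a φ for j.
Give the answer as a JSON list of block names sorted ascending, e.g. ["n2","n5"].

idom tree: n1←n0 n2←n0 n3←n2 n4←n1 n5←n2 n6←n3
Dom∩ at merges:
  n1: preds {n0,n4}: {n0} ∩ {n0,n1,n4} = {n0}; idom=n0
  n5: preds {n2,n3}: {n0,n2} ∩ {n0,n2,n3} = {n0,n2}; idom=n2

Frontier:
  join n1 pred n0: · stop@n0
  join n1 pred n4: n4→n1 stop@n0
  join n5 pred n2: · stop@n2
  join n5 pred n3: n3 stop@n2
  n0 → ∅
  n1 → {n1}
  n2 → ∅
  n3 → {n5}
  n4 → {n1}
  n5 → ∅
  n6 → ∅

φ for j: defs {n4}
  DF⁺ = {n1}

Answer: ["n1"]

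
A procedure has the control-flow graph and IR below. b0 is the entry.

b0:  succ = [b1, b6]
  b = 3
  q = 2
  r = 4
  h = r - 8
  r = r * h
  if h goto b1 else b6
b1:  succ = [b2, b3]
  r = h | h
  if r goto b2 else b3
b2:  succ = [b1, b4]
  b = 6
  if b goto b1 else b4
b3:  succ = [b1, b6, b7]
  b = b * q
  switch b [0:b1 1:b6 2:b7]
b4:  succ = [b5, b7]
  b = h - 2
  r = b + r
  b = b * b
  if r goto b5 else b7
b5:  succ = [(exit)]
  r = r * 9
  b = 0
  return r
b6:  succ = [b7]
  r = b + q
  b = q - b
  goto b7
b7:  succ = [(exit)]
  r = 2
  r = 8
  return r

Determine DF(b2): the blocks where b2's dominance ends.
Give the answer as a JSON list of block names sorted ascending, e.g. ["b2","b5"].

idom tree: b1←b0 b2←b1 b3←b1 b4←b2 b5←b4 b6←b0 b7←b0
Dom∩ at merges:
  b1: preds {b0,b2,b3}: {b0} ∩ {b0,b1,b2} ∩ {b0,b1,b3} = {b0}; idom=b0
  b6: preds {b0,b3}: {b0} ∩ {b0,b1,b3} = {b0}; idom=b0
  b7: preds {b3,b4,b6}: {b0,b1,b3} ∩ {b0,b1,b2,b4} ∩ {b0,b6} = {b0}; idom=b0

Frontier:
  join b1 pred b0: · stop@b0
  join b1 pred b2: b2→b1 stop@b0
  join b1 pred b3: b3→b1 stop@b0
  join b6 pred b0: · stop@b0
  join b6 pred b3: b3→b1 stop@b0
  join b7 pred b3: b3→b1 stop@b0
  join b7 pred b4: b4→b2→b1 stop@b0
  join b7 pred b6: b6 stop@b0
  b0 → ∅
  b1 → {b1,b6,b7}
  b2 → {b1,b7}
  b3 → {b1,b6,b7}
  b4 → {b7}
  b5 → ∅
  b6 → {b7}
  b7 → ∅

DF(b2) = ["b1", "b7"]

Answer: ["b1", "b7"]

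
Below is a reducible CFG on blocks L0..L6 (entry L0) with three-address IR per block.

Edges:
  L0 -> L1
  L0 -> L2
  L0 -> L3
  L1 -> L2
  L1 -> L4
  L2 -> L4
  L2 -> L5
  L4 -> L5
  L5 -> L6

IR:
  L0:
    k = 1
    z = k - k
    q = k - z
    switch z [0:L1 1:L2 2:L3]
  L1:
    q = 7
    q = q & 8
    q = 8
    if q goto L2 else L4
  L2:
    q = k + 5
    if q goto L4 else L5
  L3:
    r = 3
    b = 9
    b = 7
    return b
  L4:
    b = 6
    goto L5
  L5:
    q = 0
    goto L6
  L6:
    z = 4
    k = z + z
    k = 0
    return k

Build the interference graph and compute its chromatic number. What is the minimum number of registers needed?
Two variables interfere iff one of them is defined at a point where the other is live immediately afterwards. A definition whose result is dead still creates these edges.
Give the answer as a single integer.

def/use:
  L0: def={k,q,z} ue=∅
  L1: def={q} ue=∅
  L2: def={q} ue={k}
  L3: def={b,r} ue=∅
  L4: def={b} ue=∅
  L5: def={q} ue=∅
  L6: def={k,z} ue=∅

Liveness:
  L0: in=∅ out={k}
  L1: in={k} out={k}
  L2: in={k} out=∅
  L3: in=∅ out=∅
  L4: in=∅ out=∅
  L5: in=∅ out=∅
  L6: in=∅ out=∅

Interfere edges:
  b↔∅
  k↔{q,z}
  q↔{k,z}
  r↔∅
  z↔{k,q}

Colouring:
  clique {k,q,z} ⇒ need ≥ 3
  assign b→c0 k→c0 q→c1 r→c0 z→c2 — no edge inside a register ⇒ χ ≤ 3
  χ = 3

Answer: 3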